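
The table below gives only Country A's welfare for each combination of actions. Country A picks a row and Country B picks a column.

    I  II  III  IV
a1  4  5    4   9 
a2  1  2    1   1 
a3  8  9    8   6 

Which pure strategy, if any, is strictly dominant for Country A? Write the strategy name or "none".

a1 fails to dominate a3 at I (4<8).
a2 fails to dominate a1 at I (1<4).
a3 fails to dominate a1 at IV (6<9).
No single strategy dominates all the others.

none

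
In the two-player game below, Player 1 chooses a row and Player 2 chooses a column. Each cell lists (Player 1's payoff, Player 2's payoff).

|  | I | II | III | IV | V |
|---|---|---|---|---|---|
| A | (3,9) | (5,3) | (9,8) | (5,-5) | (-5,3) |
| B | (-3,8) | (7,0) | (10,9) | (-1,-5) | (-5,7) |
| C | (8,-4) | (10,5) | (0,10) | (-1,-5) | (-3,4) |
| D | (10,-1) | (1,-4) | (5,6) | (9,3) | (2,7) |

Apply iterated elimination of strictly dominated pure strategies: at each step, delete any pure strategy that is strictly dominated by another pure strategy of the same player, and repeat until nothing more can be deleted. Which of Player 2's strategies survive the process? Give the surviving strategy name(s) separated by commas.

I, III, V

For Player 2, III strictly dominates II on the remaining rows (A: 8>3, B: 9>0, C: 10>5, D: 6>-4); eliminate II.
For Player 1, D strictly dominates C on the remaining columns (I: 10>8, III: 5>0, IV: 9>-1, V: 2>-3); eliminate C.
Player 2's strategy IV is strictly dominated by III (A: 8>-5, B: 9>-5, D: 6>3) and is removed.
Among the remaining strategies, none is strictly dominated by another pure strategy of the same player, so the elimination stops.
Surviving strategies — Player 1: {A, B, D}; Player 2: {I, III, V}.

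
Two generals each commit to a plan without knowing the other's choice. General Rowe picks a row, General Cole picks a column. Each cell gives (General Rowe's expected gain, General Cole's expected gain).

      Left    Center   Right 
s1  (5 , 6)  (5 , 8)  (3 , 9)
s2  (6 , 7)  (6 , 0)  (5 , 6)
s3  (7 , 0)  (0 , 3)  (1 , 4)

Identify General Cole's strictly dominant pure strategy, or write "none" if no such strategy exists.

none

Left fails to dominate Center at s1 (6<8).
Center fails to dominate Left at s2 (0<7).
Right fails to dominate Left at s2 (6<7).
No single strategy dominates all the others.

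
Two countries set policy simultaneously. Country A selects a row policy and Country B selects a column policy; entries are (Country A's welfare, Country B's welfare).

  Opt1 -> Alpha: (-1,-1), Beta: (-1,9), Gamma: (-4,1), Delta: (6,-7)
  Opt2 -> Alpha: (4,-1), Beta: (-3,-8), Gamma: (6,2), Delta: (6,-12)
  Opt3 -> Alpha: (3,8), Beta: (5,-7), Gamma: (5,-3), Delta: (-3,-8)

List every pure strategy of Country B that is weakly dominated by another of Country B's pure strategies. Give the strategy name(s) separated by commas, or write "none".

Nothing dominates Alpha: Beta at Opt2 (-1>-8); Gamma at Opt3 (8>-3); Delta at Opt1 (-1>-7).
Beta is not dominated — it holds its own against Alpha at Opt1 (9>-1); Gamma at Opt1 (9>1); Delta at Opt1 (9>-7).
Gamma is not dominated — it holds its own against Alpha at Opt1 (1>-1); Beta at Opt2 (2>-8); Delta at Opt1 (1>-7).
Delta: dominated, since Alpha does at least as well everywhere (Opt1: -1>-7, Opt2: -1>-12, Opt3: 8>-8).

Delta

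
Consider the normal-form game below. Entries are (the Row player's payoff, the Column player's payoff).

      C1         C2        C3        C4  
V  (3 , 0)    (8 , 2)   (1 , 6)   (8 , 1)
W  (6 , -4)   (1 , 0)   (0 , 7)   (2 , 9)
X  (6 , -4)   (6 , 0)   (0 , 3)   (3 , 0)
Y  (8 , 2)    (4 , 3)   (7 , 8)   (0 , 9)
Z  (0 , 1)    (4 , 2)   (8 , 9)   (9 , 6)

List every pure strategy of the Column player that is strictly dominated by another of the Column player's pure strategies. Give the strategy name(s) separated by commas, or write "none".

C1, C2

C1 is strictly dominated by C2 (V: 2>0, W: 0>-4, X: 0>-4, Y: 3>2, Z: 2>1).
C3 strictly dominates C2 — V: 6>2, W: 7>0, X: 3>0, Y: 8>3, Z: 9>2.
C3: no other strategy beats it everywhere (C1 at V (6>0); C2 at V (6>2); C4 at V (6>1)).
C4 is not dominated — it holds its own against C1 at V (1>0); C2 at W (9>0); C3 at W (9>7).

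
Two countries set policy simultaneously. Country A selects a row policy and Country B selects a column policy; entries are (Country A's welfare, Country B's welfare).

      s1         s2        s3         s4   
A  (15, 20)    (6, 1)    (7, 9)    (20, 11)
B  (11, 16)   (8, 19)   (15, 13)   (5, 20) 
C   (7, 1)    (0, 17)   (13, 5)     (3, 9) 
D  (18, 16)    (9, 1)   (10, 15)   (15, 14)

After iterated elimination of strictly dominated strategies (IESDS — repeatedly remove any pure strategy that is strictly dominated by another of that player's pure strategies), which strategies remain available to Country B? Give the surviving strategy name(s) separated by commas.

s1

Country A's strategy C is strictly dominated by B (s1: 11>7, s2: 8>0, s3: 15>13, s4: 5>3) and is removed.
Country B's strategy s2 is strictly dominated by s4 (A: 11>1, B: 20>19, D: 14>1) and is removed.
Column s3 is eliminated: s1 beats it against every remaining row (A: 20>9, B: 16>13, D: 16>15).
Row B is eliminated: A beats it against every remaining column (s1: 15>11, s4: 20>5).
Country B's strategy s4 is strictly dominated by s1 (A: 20>11, D: 16>14) and is removed.
Row A is eliminated: D beats it against every remaining column (s1: 18>15).
Among the remaining strategies, none is strictly dominated by another pure strategy of the same player, so the elimination stops.
Surviving strategies — Country A: {D}; Country B: {s1}.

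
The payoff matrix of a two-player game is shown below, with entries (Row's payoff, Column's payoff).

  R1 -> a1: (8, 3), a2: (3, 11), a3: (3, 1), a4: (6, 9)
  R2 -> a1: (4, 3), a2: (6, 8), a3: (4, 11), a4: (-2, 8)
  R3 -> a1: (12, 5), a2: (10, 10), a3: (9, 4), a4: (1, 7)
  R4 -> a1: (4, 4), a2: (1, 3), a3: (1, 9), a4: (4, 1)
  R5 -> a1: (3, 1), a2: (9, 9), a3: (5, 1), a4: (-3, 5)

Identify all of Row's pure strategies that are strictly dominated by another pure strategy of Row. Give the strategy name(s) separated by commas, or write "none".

R2, R4, R5

R1: no other strategy beats it everywhere (R2 at a1 (8>4); R3 at a4 (6>1); R4 at a1 (8>4); R5 at a1 (8>3)).
R2 is strictly dominated by R3 (a1: 12>4, a2: 10>6, a3: 9>4, a4: 1>-2).
R3: no other strategy beats it everywhere (R1 at a1 (12>8); R2 at a1 (12>4); R4 at a1 (12>4); R5 at a1 (12>3)).
R1 strictly dominates R4 — a1: 8>4, a2: 3>1, a3: 3>1, a4: 6>4.
R3 strictly dominates R5 — a1: 12>3, a2: 10>9, a3: 9>5, a4: 1>-3.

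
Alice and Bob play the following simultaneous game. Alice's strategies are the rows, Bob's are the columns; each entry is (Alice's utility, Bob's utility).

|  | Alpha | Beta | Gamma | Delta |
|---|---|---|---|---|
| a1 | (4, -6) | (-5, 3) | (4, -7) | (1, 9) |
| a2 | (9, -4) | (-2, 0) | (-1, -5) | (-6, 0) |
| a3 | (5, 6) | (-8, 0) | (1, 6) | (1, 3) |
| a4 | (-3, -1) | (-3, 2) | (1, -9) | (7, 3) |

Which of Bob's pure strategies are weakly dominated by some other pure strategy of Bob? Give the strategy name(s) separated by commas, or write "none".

Alpha: no other strategy beats it everywhere (Beta at a3 (6>0); Gamma at a1 (-6>-7); Delta at a3 (6>3)).
Beta: dominated, since Delta does at least as well everywhere (a1: 9>3, a2: 0=0, a3: 3>0, a4: 3>2).
Alpha weakly dominates Gamma — a1: -6>-7, a2: -4>-5, a3: 6=6, a4: -1>-9.
Delta: no other strategy beats it everywhere (Alpha at a1 (9>-6); Beta at a1 (9>3); Gamma at a1 (9>-7)).

Beta, Gamma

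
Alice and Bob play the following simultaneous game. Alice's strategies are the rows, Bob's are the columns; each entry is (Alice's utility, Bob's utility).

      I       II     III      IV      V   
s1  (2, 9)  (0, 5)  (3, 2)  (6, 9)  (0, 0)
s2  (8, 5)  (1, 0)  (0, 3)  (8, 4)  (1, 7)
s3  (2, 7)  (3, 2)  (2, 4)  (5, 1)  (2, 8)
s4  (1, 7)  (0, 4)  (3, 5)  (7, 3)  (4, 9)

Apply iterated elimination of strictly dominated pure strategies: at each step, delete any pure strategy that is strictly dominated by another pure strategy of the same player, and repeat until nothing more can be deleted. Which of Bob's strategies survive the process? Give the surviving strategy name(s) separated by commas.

Bob's strategy II is strictly dominated by I (s1: 9>5, s2: 5>0, s3: 7>2, s4: 7>4) and is removed.
For Bob, I strictly dominates III on the remaining rows (s1: 9>2, s2: 5>3, s3: 7>4, s4: 7>5); eliminate III.
Row s1 is eliminated: s2 beats it against every remaining column (I: 8>2, IV: 8>6, V: 1>0).
For Bob, V strictly dominates I on the remaining rows (s2: 7>5, s3: 8>7, s4: 9>7); eliminate I.
Row s3 is eliminated: s4 beats it against every remaining column (IV: 7>5, V: 4>2).
Bob's strategy IV is strictly dominated by V (s2: 7>4, s4: 9>3) and is removed.
Alice's strategy s2 is strictly dominated by s4 (V: 4>1) and is removed.
Among the remaining strategies, none is strictly dominated by another pure strategy of the same player, so the elimination stops.
Surviving strategies — Alice: {s4}; Bob: {V}.

V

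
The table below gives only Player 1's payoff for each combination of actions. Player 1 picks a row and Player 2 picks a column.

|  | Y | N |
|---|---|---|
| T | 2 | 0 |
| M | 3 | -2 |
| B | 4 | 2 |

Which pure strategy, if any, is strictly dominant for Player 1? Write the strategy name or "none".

B

B vs T: Y: 4>2, N: 2>0.
B vs M: Y: 4>3, N: 2>-2.
B strictly beats every other strategy against every opponent action, so it is strictly dominant.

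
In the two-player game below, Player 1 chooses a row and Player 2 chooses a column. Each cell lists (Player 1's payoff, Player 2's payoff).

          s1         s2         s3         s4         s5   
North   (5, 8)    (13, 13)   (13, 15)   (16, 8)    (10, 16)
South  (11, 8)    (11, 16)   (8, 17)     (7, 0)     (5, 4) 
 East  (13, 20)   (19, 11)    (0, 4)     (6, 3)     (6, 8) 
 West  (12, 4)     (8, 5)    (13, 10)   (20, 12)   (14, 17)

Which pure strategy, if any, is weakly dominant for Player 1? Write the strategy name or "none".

North fails to dominate South at s1 (5<11).
South fails to dominate North at s2 (11<13).
East fails to dominate North at s3 (0<13).
West fails to dominate North at s2 (8<13).
No single strategy dominates all the others.

none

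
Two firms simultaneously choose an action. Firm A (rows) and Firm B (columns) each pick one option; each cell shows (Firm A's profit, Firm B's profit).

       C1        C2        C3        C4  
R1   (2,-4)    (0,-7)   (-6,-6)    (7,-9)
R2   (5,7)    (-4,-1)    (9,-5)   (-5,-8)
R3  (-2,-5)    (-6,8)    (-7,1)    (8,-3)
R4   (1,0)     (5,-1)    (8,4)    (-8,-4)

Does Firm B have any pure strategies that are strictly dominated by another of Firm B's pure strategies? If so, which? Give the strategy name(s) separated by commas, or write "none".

C1 is not dominated — it holds its own against C2 at R1 (-4>-7); C3 at R1 (-4>-6); C4 at R1 (-4>-9).
C2 is not dominated — it holds its own against C1 at R3 (8>-5); C3 at R2 (-1>-5); C4 at R1 (-7>-9).
C3: no other strategy beats it everywhere (C1 at R3 (1>-5); C2 at R1 (-6>-7); C4 at R1 (-6>-9)).
C4 is strictly dominated by C2 (R1: -7>-9, R2: -1>-8, R3: 8>-3, R4: -1>-4).

C4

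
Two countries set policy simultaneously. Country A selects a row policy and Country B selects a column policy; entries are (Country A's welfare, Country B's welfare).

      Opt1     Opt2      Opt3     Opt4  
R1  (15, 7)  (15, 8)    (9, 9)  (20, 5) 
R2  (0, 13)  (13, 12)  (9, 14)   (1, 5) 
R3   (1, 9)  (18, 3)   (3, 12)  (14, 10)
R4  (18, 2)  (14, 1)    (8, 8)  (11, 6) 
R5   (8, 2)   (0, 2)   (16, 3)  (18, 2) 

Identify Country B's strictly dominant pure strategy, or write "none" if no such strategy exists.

Opt3

Opt3 vs Opt1: R1: 9>7, R2: 14>13, R3: 12>9, R4: 8>2, R5: 3>2.
Opt3 vs Opt2: R1: 9>8, R2: 14>12, R3: 12>3, R4: 8>1, R5: 3>2.
Opt3 vs Opt4: R1: 9>5, R2: 14>5, R3: 12>10, R4: 8>6, R5: 3>2.
Opt3 strictly beats every other strategy against every opponent action, so it is strictly dominant.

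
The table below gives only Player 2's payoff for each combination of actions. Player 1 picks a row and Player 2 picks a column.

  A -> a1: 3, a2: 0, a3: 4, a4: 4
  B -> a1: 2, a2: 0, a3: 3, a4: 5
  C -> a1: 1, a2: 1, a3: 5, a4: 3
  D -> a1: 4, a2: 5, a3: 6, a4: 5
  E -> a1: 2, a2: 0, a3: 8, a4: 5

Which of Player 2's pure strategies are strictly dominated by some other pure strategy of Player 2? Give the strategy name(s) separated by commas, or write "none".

a1: dominated, since a3 does at least as well everywhere (A: 4>3, B: 3>2, C: 5>1, D: 6>4, E: 8>2).
a2: dominated, since a3 does at least as well everywhere (A: 4>0, B: 3>0, C: 5>1, D: 6>5, E: 8>0).
Nothing dominates a3: a1 at A (4>3); a2 at A (4>0); a4 at A (4=4).
a4 is not dominated — it holds its own against a1 at A (4>3); a2 at A (4>0); a3 at A (4=4).

a1, a2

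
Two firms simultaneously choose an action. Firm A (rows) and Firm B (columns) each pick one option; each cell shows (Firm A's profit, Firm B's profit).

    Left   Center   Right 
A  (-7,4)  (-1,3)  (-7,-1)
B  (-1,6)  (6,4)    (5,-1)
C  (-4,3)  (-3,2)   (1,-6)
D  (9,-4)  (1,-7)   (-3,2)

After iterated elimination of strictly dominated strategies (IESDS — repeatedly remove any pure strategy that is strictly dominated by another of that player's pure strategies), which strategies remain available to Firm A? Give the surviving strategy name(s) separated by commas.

B, D

Firm A's strategy A is strictly dominated by B (Left: -1>-7, Center: 6>-1, Right: 5>-7) and is removed.
Row C is eliminated: B beats it against every remaining column (Left: -1>-4, Center: 6>-3, Right: 5>1).
Column Center is eliminated: Left beats it against every remaining row (B: 6>4, D: -4>-7).
Among the remaining strategies, none is strictly dominated by another pure strategy of the same player, so the elimination stops.
Surviving strategies — Firm A: {B, D}; Firm B: {Left, Right}.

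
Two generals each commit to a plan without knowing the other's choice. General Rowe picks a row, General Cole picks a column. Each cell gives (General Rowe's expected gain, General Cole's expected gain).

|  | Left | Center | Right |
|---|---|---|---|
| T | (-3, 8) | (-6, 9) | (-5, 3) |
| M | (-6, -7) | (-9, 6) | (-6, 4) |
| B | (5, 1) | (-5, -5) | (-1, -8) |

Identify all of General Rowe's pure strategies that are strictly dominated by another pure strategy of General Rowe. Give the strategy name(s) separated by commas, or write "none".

T: dominated, since B does at least as well everywhere (Left: 5>-3, Center: -5>-6, Right: -1>-5).
M: dominated, since T does at least as well everywhere (Left: -3>-6, Center: -6>-9, Right: -5>-6).
Nothing dominates B: T at Left (5>-3); M at Left (5>-6).

T, M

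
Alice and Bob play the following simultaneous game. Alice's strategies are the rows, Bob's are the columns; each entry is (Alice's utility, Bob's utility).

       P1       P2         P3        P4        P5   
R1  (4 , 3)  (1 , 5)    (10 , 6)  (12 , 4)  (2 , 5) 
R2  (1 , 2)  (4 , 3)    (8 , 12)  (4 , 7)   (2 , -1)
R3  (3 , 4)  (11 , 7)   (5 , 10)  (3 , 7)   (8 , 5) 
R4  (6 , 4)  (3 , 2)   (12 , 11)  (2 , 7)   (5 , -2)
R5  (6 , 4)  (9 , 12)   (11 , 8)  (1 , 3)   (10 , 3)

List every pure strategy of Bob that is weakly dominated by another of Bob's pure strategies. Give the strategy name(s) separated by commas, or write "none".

P1, P4, P5

P3 weakly dominates P1 — R1: 6>3, R2: 12>2, R3: 10>4, R4: 11>4, R5: 8>4.
P2: no other strategy beats it everywhere (P1 at R1 (5>3); P3 at R5 (12>8); P4 at R1 (5>4); P5 at R2 (3>-1)).
P3: no other strategy beats it everywhere (P1 at R1 (6>3); P2 at R1 (6>5); P4 at R1 (6>4); P5 at R1 (6>5)).
P4: dominated, since P3 does at least as well everywhere (R1: 6>4, R2: 12>7, R3: 10>7, R4: 11>7, R5: 8>3).
P5: dominated, since P2 does at least as well everywhere (R1: 5=5, R2: 3>-1, R3: 7>5, R4: 2>-2, R5: 12>3).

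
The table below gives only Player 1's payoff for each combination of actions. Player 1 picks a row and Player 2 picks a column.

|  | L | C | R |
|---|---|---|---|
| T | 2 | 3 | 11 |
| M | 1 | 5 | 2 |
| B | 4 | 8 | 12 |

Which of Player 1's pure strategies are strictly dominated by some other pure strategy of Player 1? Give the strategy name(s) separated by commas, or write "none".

T is strictly dominated by B (L: 4>2, C: 8>3, R: 12>11).
M: dominated, since B does at least as well everywhere (L: 4>1, C: 8>5, R: 12>2).
B is not dominated — it holds its own against T at L (4>2); M at L (4>1).

T, M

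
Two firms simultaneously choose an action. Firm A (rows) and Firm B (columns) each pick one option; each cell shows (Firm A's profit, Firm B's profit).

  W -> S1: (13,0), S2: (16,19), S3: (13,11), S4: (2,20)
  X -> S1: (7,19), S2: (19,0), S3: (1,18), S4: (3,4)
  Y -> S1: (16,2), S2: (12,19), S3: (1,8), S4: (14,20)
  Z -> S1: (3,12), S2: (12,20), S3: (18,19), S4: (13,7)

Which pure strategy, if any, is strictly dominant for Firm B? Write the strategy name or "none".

none

S1 fails to dominate S2 at W (0<19).
S2 fails to dominate S1 at X (0<19).
S3 fails to dominate S1 at X (18<19).
S4 fails to dominate S1 at X (4<19).
No single strategy dominates all the others.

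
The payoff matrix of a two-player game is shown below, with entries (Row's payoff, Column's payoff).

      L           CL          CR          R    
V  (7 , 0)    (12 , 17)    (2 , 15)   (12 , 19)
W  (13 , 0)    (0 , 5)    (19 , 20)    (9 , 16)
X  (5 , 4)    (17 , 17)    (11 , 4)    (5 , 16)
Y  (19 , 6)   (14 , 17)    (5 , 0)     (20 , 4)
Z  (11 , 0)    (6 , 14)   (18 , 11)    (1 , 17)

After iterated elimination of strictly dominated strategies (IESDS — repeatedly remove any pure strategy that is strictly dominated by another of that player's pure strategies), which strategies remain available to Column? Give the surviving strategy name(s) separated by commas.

Row's strategy V is strictly dominated by Y (L: 19>7, CL: 14>12, CR: 5>2, R: 20>12) and is removed.
Column's strategy L is strictly dominated by CL (W: 5>0, X: 17>4, Y: 17>6, Z: 14>0) and is removed.
Among the remaining strategies, none is strictly dominated by another pure strategy of the same player, so the elimination stops.
Surviving strategies — Row: {W, X, Y, Z}; Column: {CL, CR, R}.

CL, CR, R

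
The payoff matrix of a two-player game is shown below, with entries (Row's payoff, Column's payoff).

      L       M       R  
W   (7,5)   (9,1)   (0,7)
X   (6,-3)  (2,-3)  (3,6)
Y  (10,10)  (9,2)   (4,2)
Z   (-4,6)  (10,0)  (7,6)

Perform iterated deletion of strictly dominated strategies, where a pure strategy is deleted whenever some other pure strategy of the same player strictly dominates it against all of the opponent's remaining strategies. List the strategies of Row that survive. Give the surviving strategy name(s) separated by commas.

Row X is eliminated: Y beats it against every remaining column (L: 10>6, M: 9>2, R: 4>3).
Column's strategy M is strictly dominated by L (W: 5>1, Y: 10>2, Z: 6>0) and is removed.
For Row, Y strictly dominates W on the remaining columns (L: 10>7, R: 4>0); eliminate W.
Among the remaining strategies, none is strictly dominated by another pure strategy of the same player, so the elimination stops.
Surviving strategies — Row: {Y, Z}; Column: {L, R}.

Y, Z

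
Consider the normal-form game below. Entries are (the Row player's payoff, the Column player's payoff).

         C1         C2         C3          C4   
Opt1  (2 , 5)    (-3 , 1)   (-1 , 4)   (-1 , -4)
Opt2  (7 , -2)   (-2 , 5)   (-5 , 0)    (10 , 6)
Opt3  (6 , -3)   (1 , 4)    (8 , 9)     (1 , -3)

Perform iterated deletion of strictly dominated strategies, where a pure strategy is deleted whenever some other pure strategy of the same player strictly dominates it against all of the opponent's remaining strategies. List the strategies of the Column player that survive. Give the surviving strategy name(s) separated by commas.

Row Opt1 is eliminated: Opt3 beats it against every remaining column (C1: 6>2, C2: 1>-3, C3: 8>-1, C4: 1>-1).
For the Column player, C2 strictly dominates C1 on the remaining rows (Opt2: 5>-2, Opt3: 4>-3); eliminate C1.
Among the remaining strategies, none is strictly dominated by another pure strategy of the same player, so the elimination stops.
Surviving strategies — the Row player: {Opt2, Opt3}; the Column player: {C2, C3, C4}.

C2, C3, C4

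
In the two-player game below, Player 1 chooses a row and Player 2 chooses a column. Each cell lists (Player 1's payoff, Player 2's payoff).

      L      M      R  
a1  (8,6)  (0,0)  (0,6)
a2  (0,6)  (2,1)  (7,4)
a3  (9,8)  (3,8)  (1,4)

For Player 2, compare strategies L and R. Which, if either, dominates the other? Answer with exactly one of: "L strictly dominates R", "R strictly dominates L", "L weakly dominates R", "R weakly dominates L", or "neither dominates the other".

L weakly dominates R

L's payoffs vs R's, by Player 1's action — a1: 6=6, a2: 6>4, a3: 8>4.
L is at least as good everywhere and strictly better somewhere (tied only at a1), so L weakly but not strictly dominates R.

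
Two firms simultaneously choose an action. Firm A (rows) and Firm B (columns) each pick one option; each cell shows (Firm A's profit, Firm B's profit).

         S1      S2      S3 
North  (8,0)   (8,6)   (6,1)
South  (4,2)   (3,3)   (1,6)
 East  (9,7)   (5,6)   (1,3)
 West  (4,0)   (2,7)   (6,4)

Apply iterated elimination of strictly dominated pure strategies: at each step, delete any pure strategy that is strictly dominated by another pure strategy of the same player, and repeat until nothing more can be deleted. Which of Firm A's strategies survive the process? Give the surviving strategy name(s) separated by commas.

North, East

Row South is eliminated: North beats it against every remaining column (S1: 8>4, S2: 8>3, S3: 6>1).
Column S3 is eliminated: S2 beats it against every remaining row (North: 6>1, East: 6>3, West: 7>4).
Firm A's strategy West is strictly dominated by North (S1: 8>4, S2: 8>2) and is removed.
Among the remaining strategies, none is strictly dominated by another pure strategy of the same player, so the elimination stops.
Surviving strategies — Firm A: {North, East}; Firm B: {S1, S2}.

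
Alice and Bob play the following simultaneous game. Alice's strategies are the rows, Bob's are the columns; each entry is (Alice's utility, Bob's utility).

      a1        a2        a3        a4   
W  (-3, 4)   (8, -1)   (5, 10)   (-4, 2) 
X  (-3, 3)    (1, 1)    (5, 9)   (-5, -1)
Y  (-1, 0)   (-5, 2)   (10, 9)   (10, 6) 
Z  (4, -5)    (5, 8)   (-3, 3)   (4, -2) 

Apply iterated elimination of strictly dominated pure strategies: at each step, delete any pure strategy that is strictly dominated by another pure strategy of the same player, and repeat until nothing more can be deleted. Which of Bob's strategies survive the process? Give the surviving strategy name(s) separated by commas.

a3

Column a1 is eliminated: a3 beats it against every remaining row (W: 10>4, X: 9>3, Y: 9>0, Z: 3>-5).
Bob's strategy a4 is strictly dominated by a3 (W: 10>2, X: 9>-1, Y: 9>6, Z: 3>-2) and is removed.
Alice's strategy Z is strictly dominated by W (a2: 8>5, a3: 5>-3) and is removed.
For Bob, a3 strictly dominates a2 on the remaining rows (W: 10>-1, X: 9>1, Y: 9>2); eliminate a2.
For Alice, Y strictly dominates W on the remaining columns (a3: 10>5); eliminate W.
For Alice, Y strictly dominates X on the remaining columns (a3: 10>5); eliminate X.
Among the remaining strategies, none is strictly dominated by another pure strategy of the same player, so the elimination stops.
Surviving strategies — Alice: {Y}; Bob: {a3}.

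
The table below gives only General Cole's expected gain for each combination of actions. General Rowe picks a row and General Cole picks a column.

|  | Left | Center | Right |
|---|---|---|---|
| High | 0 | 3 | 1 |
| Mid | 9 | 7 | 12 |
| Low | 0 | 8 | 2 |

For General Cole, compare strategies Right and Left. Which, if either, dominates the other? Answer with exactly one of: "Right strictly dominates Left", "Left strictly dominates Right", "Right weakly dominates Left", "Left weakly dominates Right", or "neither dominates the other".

Right strictly dominates Left

Right's payoffs vs Left's, by General Rowe's action — High: 1>0, Mid: 12>9, Low: 2>0.
Every comparison favours Right, so Right strictly dominates Left.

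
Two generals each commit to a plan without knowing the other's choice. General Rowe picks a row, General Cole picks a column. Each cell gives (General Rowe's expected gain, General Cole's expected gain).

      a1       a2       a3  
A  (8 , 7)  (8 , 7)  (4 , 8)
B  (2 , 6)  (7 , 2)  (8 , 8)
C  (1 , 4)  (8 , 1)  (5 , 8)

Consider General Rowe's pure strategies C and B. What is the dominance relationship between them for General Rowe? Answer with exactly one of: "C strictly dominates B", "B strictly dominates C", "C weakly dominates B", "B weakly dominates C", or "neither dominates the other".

neither dominates the other

C's payoffs vs B's, by General Cole's action — a1: 1<2, a2: 8>7, a3: 5<8.
C does better at a2 but worse at a1, a3; neither strategy dominates the other.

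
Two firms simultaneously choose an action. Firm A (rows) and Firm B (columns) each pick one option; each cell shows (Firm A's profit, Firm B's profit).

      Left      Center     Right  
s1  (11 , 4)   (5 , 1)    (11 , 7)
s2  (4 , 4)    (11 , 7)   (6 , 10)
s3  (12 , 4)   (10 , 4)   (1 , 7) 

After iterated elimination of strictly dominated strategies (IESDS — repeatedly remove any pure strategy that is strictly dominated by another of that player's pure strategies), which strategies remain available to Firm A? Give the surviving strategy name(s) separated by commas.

s1

Firm B's strategy Left is strictly dominated by Right (s1: 7>4, s2: 10>4, s3: 7>4) and is removed.
Row s3 is eliminated: s2 beats it against every remaining column (Center: 11>10, Right: 6>1).
Firm B's strategy Center is strictly dominated by Right (s1: 7>1, s2: 10>7) and is removed.
Firm A's strategy s2 is strictly dominated by s1 (Right: 11>6) and is removed.
Among the remaining strategies, none is strictly dominated by another pure strategy of the same player, so the elimination stops.
Surviving strategies — Firm A: {s1}; Firm B: {Right}.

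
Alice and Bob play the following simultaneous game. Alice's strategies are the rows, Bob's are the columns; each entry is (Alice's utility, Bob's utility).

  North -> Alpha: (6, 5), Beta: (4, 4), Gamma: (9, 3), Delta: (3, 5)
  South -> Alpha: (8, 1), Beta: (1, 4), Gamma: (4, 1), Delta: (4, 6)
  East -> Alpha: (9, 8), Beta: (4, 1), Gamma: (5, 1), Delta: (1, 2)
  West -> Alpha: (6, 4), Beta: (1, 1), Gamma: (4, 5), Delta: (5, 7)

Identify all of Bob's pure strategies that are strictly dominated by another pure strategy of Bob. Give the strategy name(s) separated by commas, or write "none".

Alpha is not dominated — it holds its own against Beta at North (5>4); Gamma at North (5>3); Delta at North (5=5).
Beta is strictly dominated by Delta (North: 5>4, South: 6>4, East: 2>1, West: 7>1).
Gamma: dominated, since Delta does at least as well everywhere (North: 5>3, South: 6>1, East: 2>1, West: 7>5).
Delta is not dominated — it holds its own against Alpha at North (5=5); Beta at North (5>4); Gamma at North (5>3).

Beta, Gamma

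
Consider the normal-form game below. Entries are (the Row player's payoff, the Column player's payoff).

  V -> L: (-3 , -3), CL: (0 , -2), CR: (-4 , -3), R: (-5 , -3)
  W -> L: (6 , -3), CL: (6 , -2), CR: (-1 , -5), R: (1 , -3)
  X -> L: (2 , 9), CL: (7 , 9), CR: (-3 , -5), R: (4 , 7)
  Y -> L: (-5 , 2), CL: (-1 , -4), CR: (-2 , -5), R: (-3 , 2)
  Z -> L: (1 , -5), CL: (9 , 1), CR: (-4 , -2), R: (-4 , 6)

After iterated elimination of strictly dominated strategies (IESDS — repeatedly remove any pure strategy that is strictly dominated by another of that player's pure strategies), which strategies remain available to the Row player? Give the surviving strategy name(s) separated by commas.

The Row player's strategy V is strictly dominated by W (L: 6>-3, CL: 6>0, CR: -1>-4, R: 1>-5) and is removed.
Row Y is eliminated: W beats it against every remaining column (L: 6>-5, CL: 6>-1, CR: -1>-2, R: 1>-3).
For the Column player, CL strictly dominates CR on the remaining rows (W: -2>-5, X: 9>-5, Z: 1>-2); eliminate CR.
Among the remaining strategies, none is strictly dominated by another pure strategy of the same player, so the elimination stops.
Surviving strategies — the Row player: {W, X, Z}; the Column player: {L, CL, R}.

W, X, Z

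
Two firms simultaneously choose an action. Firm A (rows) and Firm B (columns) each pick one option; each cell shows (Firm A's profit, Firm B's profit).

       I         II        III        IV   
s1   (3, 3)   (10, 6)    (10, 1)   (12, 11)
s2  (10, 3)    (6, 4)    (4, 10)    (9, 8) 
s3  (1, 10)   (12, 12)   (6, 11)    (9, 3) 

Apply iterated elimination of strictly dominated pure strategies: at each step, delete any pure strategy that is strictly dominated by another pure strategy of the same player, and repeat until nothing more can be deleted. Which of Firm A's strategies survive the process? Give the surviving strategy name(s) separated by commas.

For Firm B, II strictly dominates I on the remaining rows (s1: 6>3, s2: 4>3, s3: 12>10); eliminate I.
Row s2 is eliminated: s1 beats it against every remaining column (II: 10>6, III: 10>4, IV: 12>9).
Firm B's strategy III is strictly dominated by II (s1: 6>1, s3: 12>11) and is removed.
Among the remaining strategies, none is strictly dominated by another pure strategy of the same player, so the elimination stops.
Surviving strategies — Firm A: {s1, s3}; Firm B: {II, IV}.

s1, s3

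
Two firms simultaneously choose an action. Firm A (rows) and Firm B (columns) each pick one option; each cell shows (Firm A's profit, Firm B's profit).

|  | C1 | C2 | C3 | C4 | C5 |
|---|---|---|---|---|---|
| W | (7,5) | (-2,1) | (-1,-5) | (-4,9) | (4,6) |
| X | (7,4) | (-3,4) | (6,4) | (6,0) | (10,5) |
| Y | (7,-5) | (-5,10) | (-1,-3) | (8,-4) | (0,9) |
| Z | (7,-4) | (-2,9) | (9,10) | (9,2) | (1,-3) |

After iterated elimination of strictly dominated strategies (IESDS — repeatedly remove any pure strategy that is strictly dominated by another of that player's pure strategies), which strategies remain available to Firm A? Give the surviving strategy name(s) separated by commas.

W, X, Z

Firm B's strategy C1 is strictly dominated by C5 (W: 6>5, X: 5>4, Y: 9>-5, Z: -3>-4) and is removed.
Firm A's strategy Y is strictly dominated by Z (C2: -2>-5, C3: 9>-1, C4: 9>8, C5: 1>0) and is removed.
Among the remaining strategies, none is strictly dominated by another pure strategy of the same player, so the elimination stops.
Surviving strategies — Firm A: {W, X, Z}; Firm B: {C2, C3, C4, C5}.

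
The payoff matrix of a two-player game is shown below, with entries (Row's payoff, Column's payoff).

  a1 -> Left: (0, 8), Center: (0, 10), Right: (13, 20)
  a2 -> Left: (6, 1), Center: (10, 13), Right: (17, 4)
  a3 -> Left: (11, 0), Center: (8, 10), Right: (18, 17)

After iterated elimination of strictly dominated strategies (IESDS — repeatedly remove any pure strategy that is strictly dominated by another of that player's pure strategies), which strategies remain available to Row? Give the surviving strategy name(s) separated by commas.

a2, a3

Row a1 is eliminated: a2 beats it against every remaining column (Left: 6>0, Center: 10>0, Right: 17>13).
For Column, Center strictly dominates Left on the remaining rows (a2: 13>1, a3: 10>0); eliminate Left.
Among the remaining strategies, none is strictly dominated by another pure strategy of the same player, so the elimination stops.
Surviving strategies — Row: {a2, a3}; Column: {Center, Right}.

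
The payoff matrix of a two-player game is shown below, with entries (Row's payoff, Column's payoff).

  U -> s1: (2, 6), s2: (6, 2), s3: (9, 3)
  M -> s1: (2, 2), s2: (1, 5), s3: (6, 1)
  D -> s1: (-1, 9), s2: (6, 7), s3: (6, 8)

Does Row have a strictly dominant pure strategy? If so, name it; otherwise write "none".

none

U fails to dominate M at s1 (2=2).
M fails to dominate U at s1 (2=2).
D fails to dominate U at s1 (-1<2).
No single strategy dominates all the others.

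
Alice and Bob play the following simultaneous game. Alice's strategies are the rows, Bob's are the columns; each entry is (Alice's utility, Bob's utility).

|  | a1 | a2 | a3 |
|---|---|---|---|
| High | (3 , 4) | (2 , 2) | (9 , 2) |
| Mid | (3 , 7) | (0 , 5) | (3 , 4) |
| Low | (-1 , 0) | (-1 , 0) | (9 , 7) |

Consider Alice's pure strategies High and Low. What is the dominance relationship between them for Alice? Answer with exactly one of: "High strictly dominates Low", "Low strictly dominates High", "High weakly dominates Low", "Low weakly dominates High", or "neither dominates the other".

High's payoffs vs Low's, by Bob's action — a1: 3>-1, a2: 2>-1, a3: 9=9.
High is at least as good everywhere and strictly better somewhere (tied only at a3), so High weakly but not strictly dominates Low.

High weakly dominates Low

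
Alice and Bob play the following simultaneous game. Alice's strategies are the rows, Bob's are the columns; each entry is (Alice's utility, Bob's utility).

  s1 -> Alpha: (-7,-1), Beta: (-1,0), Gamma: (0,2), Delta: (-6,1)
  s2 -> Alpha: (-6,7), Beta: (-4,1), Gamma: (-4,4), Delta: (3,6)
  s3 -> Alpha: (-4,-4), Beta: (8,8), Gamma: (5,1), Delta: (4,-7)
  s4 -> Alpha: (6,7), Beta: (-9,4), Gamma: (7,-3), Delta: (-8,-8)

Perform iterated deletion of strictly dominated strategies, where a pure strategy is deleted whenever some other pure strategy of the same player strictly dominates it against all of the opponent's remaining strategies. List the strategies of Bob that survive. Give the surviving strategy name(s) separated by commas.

For Alice, s3 strictly dominates s1 on the remaining columns (Alpha: -4>-7, Beta: 8>-1, Gamma: 5>0, Delta: 4>-6); eliminate s1.
Alice's strategy s2 is strictly dominated by s3 (Alpha: -4>-6, Beta: 8>-4, Gamma: 5>-4, Delta: 4>3) and is removed.
Column Gamma is eliminated: Beta beats it against every remaining row (s3: 8>1, s4: 4>-3).
Bob's strategy Delta is strictly dominated by Alpha (s3: -4>-7, s4: 7>-8) and is removed.
Among the remaining strategies, none is strictly dominated by another pure strategy of the same player, so the elimination stops.
Surviving strategies — Alice: {s3, s4}; Bob: {Alpha, Beta}.

Alpha, Beta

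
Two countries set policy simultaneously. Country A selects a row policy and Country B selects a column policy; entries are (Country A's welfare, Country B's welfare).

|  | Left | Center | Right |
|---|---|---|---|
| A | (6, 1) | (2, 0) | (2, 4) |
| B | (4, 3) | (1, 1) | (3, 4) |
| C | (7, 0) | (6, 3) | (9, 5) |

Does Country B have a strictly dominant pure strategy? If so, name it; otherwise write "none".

Right vs Left: A: 4>1, B: 4>3, C: 5>0.
Right vs Center: A: 4>0, B: 4>1, C: 5>3.
Right strictly beats every other strategy against every opponent action, so it is strictly dominant.

Right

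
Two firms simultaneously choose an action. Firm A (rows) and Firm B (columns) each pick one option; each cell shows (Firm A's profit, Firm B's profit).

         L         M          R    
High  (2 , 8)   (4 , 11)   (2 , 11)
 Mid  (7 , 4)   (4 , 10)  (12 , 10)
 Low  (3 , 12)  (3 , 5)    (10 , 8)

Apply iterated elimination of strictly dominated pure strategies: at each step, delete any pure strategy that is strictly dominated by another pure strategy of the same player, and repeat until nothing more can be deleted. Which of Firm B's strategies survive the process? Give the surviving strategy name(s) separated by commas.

M, R

Row Low is eliminated: Mid beats it against every remaining column (L: 7>3, M: 4>3, R: 12>10).
Column L is eliminated: M beats it against every remaining row (High: 11>8, Mid: 10>4).
Among the remaining strategies, none is strictly dominated by another pure strategy of the same player, so the elimination stops.
Surviving strategies — Firm A: {High, Mid}; Firm B: {M, R}.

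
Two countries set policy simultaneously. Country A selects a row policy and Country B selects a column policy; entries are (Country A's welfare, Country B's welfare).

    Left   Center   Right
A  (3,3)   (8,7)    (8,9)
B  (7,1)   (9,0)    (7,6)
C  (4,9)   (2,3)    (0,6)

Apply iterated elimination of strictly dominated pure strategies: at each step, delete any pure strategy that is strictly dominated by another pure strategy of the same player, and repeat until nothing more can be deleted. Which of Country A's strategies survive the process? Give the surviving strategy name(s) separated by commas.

A

Row C is eliminated: B beats it against every remaining column (Left: 7>4, Center: 9>2, Right: 7>0).
Country B's strategy Left is strictly dominated by Right (A: 9>3, B: 6>1) and is removed.
For Country B, Right strictly dominates Center on the remaining rows (A: 9>7, B: 6>0); eliminate Center.
For Country A, A strictly dominates B on the remaining columns (Right: 8>7); eliminate B.
Among the remaining strategies, none is strictly dominated by another pure strategy of the same player, so the elimination stops.
Surviving strategies — Country A: {A}; Country B: {Right}.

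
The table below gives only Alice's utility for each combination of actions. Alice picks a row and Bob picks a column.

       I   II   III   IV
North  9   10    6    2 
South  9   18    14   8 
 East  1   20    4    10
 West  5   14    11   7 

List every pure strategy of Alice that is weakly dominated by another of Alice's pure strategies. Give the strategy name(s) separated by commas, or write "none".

North: dominated, since South does at least as well everywhere (I: 9=9, II: 18>10, III: 14>6, IV: 8>2).
South is not dominated — it holds its own against North at II (18>10); East at I (9>1); West at I (9>5).
East: no other strategy beats it everywhere (North at II (20>10); South at II (20>18); West at II (20>14)).
West is weakly dominated by South (I: 9>5, II: 18>14, III: 14>11, IV: 8>7).

North, West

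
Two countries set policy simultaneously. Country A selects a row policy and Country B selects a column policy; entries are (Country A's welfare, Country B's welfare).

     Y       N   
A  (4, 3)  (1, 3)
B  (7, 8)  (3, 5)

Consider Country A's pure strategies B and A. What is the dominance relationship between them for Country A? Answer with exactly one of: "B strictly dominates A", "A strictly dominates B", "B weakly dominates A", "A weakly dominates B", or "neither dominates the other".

Compare B to A across each choice by Country B: Y: 7>4, N: 3>1.
Every comparison favours B, so B strictly dominates A.

B strictly dominates A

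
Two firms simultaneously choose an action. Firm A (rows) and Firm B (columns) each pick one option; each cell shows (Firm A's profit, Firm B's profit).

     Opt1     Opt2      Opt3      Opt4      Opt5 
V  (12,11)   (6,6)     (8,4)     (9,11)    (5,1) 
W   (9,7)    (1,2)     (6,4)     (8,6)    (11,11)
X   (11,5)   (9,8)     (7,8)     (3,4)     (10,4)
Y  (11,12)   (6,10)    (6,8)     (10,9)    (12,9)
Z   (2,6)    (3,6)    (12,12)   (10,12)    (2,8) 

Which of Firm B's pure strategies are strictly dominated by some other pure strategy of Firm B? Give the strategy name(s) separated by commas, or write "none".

none

Opt1 is not dominated — it holds its own against Opt2 at V (11>6); Opt3 at V (11>4); Opt4 at V (11=11); Opt5 at V (11>1).
Opt2: no other strategy beats it everywhere (Opt1 at X (8>5); Opt3 at V (6>4); Opt4 at X (8>4); Opt5 at V (6>1)).
Opt3 is not dominated — it holds its own against Opt1 at X (8>5); Opt2 at W (4>2); Opt4 at X (8>4); Opt5 at V (4>1).
Nothing dominates Opt4: Opt1 at V (11=11); Opt2 at V (11>6); Opt3 at V (11>4); Opt5 at V (11>1).
Opt5: no other strategy beats it everywhere (Opt1 at W (11>7); Opt2 at W (11>2); Opt3 at W (11>4); Opt4 at W (11>6)).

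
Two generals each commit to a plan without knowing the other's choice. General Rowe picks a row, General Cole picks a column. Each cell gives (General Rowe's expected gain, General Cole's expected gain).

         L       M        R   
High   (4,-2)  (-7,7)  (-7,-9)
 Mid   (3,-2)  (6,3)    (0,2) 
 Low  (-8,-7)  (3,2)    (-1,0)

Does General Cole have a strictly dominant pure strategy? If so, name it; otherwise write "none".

M

M vs L: High: 7>-2, Mid: 3>-2, Low: 2>-7.
M vs R: High: 7>-9, Mid: 3>2, Low: 2>0.
M strictly beats every other strategy against every opponent action, so it is strictly dominant.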